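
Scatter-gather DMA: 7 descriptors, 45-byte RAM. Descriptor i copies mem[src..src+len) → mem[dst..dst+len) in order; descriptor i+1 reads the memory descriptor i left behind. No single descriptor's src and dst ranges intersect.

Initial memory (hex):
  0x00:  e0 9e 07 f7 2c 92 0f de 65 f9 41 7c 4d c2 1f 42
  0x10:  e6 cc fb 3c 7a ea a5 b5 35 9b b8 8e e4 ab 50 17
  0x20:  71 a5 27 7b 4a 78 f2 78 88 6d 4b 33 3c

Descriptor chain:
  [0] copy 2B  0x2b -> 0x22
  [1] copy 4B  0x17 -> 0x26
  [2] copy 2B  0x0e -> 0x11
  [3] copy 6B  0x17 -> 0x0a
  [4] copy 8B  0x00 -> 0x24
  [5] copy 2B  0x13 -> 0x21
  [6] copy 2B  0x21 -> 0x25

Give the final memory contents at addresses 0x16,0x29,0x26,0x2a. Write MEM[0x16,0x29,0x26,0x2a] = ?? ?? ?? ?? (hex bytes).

#0 dst[0x22+2] := {0x33,0x3c}
#1 dst[0x26+4] := {0xb5,0x35,0x9b,0xb8}
#2 dst[0x11+2] := {0x1f,0x42}
#3 dst[0x0a+6] := {0xb5,0x35,0x9b,0xb8,0x8e,0xe4}
#4 dst[0x24+8] := {0xe0,0x9e,0x07,0xf7,0x2c,0x92,0x0f,0xde}
#5 dst[0x21+2] := {0x3c,0x7a}
#6 dst[0x25+2] := {0x3c,0x7a}
query mem[0x16]=0xa5, mem[0x29]=0x92, mem[0x26]=0x7a, mem[0x2a]=0x0f

MEM[0x16,0x29,0x26,0x2a] = a5 92 7a 0f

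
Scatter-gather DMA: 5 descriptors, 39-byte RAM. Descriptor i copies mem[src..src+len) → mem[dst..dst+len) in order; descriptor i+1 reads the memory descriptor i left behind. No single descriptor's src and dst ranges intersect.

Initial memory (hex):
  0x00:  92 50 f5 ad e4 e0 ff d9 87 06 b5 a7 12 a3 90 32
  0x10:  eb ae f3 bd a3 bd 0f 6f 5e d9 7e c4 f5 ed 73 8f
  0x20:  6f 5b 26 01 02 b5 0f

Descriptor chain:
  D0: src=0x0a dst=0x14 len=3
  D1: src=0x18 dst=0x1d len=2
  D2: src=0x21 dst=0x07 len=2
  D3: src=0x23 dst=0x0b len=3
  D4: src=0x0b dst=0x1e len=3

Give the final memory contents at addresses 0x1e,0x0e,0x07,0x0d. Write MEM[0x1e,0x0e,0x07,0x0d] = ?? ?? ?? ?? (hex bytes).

MEM[0x1e,0x0e,0x07,0x0d] = 01 90 5b b5

D0: mem[0x14..0x16] <- [b5 a7 12]
D1: mem[0x1d..0x1e] <- [5e d9]
D2: mem[0x07..0x08] <- [5b 26]
D3: mem[0x0b..0x0d] <- [01 02 b5]
D4: mem[0x1e..0x20] <- [01 02 b5]
query mem[0x1e]=0x01, mem[0x0e]=0x90, mem[0x07]=0x5b, mem[0x0d]=0xb5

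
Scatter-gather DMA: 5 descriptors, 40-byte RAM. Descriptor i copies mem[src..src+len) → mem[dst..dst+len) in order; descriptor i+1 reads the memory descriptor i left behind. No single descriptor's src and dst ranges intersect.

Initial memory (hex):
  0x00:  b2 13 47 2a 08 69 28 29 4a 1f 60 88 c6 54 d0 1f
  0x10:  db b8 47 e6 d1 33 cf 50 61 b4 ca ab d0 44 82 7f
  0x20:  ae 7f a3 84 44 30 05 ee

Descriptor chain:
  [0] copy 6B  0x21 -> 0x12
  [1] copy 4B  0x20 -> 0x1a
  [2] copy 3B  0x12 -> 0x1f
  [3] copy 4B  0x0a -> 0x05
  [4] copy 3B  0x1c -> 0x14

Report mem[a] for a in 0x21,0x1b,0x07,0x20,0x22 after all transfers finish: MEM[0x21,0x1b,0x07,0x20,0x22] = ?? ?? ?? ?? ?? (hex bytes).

[0] 0x21->0x12 len=6 : 7f a3 84 44 30 05
[1] 0x20->0x1a len=4 : ae 7f a3 84
[2] 0x12->0x1f len=3 : 7f a3 84
[3] 0x0a->0x05 len=4 : 60 88 c6 54
[4] 0x1c->0x14 len=3 : a3 84 82
query mem[0x21]=0x84, mem[0x1b]=0x7f, mem[0x07]=0xc6, mem[0x20]=0xa3, mem[0x22]=0xa3

MEM[0x21,0x1b,0x07,0x20,0x22] = 84 7f c6 a3 a3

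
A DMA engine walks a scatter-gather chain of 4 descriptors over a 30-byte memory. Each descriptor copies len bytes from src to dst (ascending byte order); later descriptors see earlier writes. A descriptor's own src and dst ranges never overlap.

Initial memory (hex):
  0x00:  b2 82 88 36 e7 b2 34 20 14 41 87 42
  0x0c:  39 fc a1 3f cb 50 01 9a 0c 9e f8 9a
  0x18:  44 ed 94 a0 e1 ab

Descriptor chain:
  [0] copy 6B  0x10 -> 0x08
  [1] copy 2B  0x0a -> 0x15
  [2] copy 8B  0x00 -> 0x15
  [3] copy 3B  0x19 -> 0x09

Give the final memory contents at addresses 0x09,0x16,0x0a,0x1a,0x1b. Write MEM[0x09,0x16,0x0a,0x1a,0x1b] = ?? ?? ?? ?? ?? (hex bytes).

MEM[0x09,0x16,0x0a,0x1a,0x1b] = e7 82 b2 b2 34

[0] 0x10->0x08 len=6 : cb 50 01 9a 0c 9e
[1] 0x0a->0x15 len=2 : 01 9a
[2] 0x00->0x15 len=8 : b2 82 88 36 e7 b2 34 20
[3] 0x19->0x09 len=3 : e7 b2 34
query mem[0x09]=0xe7, mem[0x16]=0x82, mem[0x0a]=0xb2, mem[0x1a]=0xb2, mem[0x1b]=0x34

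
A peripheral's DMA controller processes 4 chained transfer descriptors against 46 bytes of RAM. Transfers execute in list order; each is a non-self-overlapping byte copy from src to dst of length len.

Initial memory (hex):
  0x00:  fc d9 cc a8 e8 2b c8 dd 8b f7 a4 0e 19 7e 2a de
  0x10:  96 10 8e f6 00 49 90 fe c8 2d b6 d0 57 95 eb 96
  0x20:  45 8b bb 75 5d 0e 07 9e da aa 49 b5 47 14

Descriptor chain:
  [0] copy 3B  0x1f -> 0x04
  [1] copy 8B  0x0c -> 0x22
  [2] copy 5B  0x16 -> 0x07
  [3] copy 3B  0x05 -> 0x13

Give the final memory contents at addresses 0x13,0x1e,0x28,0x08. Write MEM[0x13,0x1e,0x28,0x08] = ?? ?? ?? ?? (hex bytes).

MEM[0x13,0x1e,0x28,0x08] = 45 eb 8e fe

[0] 0x1f->0x04 len=3 : 96 45 8b
[1] 0x0c->0x22 len=8 : 19 7e 2a de 96 10 8e f6
[2] 0x16->0x07 len=5 : 90 fe c8 2d b6
[3] 0x05->0x13 len=3 : 45 8b 90
query mem[0x13]=0x45, mem[0x1e]=0xeb, mem[0x28]=0x8e, mem[0x08]=0xfe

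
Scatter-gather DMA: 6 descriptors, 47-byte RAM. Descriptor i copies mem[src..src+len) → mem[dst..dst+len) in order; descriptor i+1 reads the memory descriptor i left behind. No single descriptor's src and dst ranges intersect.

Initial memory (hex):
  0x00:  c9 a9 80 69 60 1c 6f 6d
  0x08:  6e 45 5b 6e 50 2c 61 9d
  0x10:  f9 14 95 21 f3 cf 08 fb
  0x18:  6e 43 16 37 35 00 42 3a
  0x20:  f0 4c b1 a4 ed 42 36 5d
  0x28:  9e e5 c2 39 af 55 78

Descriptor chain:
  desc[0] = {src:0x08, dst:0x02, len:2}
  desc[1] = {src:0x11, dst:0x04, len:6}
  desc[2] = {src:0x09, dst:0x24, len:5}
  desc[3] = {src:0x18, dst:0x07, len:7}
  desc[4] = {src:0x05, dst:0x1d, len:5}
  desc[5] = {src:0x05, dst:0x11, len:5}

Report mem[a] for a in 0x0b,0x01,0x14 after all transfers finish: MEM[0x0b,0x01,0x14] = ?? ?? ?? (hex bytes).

MEM[0x0b,0x01,0x14] = 35 a9 43

#0 dst[0x02+2] := {0x6e,0x45}
#1 dst[0x04+6] := {0x14,0x95,0x21,0xf3,0xcf,0x08}
#2 dst[0x24+5] := {0x08,0x5b,0x6e,0x50,0x2c}
#3 dst[0x07+7] := {0x6e,0x43,0x16,0x37,0x35,0x00,0x42}
#4 dst[0x1d+5] := {0x95,0x21,0x6e,0x43,0x16}
#5 dst[0x11+5] := {0x95,0x21,0x6e,0x43,0x16}
query mem[0x0b]=0x35, mem[0x01]=0xa9, mem[0x14]=0x43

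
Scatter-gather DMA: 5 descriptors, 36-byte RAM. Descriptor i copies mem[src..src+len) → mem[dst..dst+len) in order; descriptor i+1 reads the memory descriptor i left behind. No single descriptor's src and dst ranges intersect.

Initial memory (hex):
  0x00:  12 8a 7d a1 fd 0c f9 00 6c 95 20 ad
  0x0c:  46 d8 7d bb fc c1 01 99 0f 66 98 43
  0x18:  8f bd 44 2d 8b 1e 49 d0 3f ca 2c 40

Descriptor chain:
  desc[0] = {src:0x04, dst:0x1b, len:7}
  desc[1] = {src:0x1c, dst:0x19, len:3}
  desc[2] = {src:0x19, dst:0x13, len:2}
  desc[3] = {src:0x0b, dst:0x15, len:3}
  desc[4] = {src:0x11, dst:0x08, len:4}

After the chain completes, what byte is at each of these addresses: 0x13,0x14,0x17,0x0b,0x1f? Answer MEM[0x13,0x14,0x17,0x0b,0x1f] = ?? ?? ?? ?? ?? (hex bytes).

MEM[0x13,0x14,0x17,0x0b,0x1f] = 0c f9 d8 f9 6c

#0 dst[0x1b+7] := {0xfd,0x0c,0xf9,0x00,0x6c,0x95,0x20}
#1 dst[0x19+3] := {0x0c,0xf9,0x00}
#2 dst[0x13+2] := {0x0c,0xf9}
#3 dst[0x15+3] := {0xad,0x46,0xd8}
#4 dst[0x08+4] := {0xc1,0x01,0x0c,0xf9}
query mem[0x13]=0x0c, mem[0x14]=0xf9, mem[0x17]=0xd8, mem[0x0b]=0xf9, mem[0x1f]=0x6c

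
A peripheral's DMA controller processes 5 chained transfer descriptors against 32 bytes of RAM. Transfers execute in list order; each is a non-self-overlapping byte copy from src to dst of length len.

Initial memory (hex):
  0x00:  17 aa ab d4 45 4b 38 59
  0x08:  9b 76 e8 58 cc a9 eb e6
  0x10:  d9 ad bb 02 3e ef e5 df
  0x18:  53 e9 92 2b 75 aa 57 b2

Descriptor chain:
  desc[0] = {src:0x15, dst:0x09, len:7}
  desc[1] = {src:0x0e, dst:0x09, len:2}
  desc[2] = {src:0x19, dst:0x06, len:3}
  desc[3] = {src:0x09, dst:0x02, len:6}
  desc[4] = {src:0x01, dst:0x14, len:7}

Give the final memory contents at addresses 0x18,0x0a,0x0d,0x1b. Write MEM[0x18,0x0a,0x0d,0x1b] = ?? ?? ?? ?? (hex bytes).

MEM[0x18,0x0a,0x0d,0x1b] = 53 2b e9 2b

D0: mem[0x09..0x0f] <- [ef e5 df 53 e9 92 2b]
D1: mem[0x09..0x0a] <- [92 2b]
D2: mem[0x06..0x08] <- [e9 92 2b]
D3: mem[0x02..0x07] <- [92 2b df 53 e9 92]
D4: mem[0x14..0x1a] <- [aa 92 2b df 53 e9 92]
query mem[0x18]=0x53, mem[0x0a]=0x2b, mem[0x0d]=0xe9, mem[0x1b]=0x2b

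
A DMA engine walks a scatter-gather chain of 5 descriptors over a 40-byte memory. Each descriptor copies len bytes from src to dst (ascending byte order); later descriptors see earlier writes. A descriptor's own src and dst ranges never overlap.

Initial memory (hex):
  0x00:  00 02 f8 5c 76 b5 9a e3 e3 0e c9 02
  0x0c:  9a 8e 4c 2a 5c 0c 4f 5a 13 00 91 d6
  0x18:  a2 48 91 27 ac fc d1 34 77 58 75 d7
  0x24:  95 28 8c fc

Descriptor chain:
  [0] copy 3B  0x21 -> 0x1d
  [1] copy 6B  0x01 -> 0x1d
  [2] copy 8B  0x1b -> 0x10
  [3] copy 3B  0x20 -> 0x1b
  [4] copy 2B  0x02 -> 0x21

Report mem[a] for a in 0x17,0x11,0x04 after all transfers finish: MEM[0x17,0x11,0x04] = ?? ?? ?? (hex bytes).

[0] 0x21->0x1d len=3 : 58 75 d7
[1] 0x01->0x1d len=6 : 02 f8 5c 76 b5 9a
[2] 0x1b->0x10 len=8 : 27 ac 02 f8 5c 76 b5 9a
[3] 0x20->0x1b len=3 : 76 b5 9a
[4] 0x02->0x21 len=2 : f8 5c
query mem[0x17]=0x9a, mem[0x11]=0xac, mem[0x04]=0x76

MEM[0x17,0x11,0x04] = 9a ac 76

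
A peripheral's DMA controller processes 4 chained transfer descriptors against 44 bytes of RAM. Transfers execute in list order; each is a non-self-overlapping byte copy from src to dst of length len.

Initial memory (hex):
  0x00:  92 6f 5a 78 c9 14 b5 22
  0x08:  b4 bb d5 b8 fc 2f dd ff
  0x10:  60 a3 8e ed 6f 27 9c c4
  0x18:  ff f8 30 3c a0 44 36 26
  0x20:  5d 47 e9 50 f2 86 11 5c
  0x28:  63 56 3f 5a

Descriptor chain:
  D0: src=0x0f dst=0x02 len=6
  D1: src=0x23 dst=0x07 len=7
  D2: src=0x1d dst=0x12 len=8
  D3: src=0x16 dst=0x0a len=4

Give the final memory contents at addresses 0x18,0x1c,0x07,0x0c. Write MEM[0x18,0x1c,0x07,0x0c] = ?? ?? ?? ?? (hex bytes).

D0: mem[0x02..0x07] <- [ff 60 a3 8e ed 6f]
D1: mem[0x07..0x0d] <- [50 f2 86 11 5c 63 56]
D2: mem[0x12..0x19] <- [44 36 26 5d 47 e9 50 f2]
D3: mem[0x0a..0x0d] <- [47 e9 50 f2]
query mem[0x18]=0x50, mem[0x1c]=0xa0, mem[0x07]=0x50, mem[0x0c]=0x50

MEM[0x18,0x1c,0x07,0x0c] = 50 a0 50 50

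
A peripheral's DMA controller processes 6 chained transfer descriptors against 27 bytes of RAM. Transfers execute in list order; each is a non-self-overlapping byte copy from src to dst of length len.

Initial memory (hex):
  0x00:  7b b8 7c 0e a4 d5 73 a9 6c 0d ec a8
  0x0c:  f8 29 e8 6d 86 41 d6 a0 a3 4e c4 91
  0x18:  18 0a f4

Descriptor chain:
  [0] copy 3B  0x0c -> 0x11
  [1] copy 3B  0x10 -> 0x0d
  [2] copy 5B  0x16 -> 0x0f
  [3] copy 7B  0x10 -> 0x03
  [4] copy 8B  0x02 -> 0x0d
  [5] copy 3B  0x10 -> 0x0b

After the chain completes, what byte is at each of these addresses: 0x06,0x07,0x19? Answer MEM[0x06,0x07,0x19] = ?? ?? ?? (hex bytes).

#0 dst[0x11+3] := {0xf8,0x29,0xe8}
#1 dst[0x0d+3] := {0x86,0xf8,0x29}
#2 dst[0x0f+5] := {0xc4,0x91,0x18,0x0a,0xf4}
#3 dst[0x03+7] := {0x91,0x18,0x0a,0xf4,0xa3,0x4e,0xc4}
#4 dst[0x0d+8] := {0x7c,0x91,0x18,0x0a,0xf4,0xa3,0x4e,0xc4}
#5 dst[0x0b+3] := {0x0a,0xf4,0xa3}
query mem[0x06]=0xf4, mem[0x07]=0xa3, mem[0x19]=0x0a

MEM[0x06,0x07,0x19] = f4 a3 0a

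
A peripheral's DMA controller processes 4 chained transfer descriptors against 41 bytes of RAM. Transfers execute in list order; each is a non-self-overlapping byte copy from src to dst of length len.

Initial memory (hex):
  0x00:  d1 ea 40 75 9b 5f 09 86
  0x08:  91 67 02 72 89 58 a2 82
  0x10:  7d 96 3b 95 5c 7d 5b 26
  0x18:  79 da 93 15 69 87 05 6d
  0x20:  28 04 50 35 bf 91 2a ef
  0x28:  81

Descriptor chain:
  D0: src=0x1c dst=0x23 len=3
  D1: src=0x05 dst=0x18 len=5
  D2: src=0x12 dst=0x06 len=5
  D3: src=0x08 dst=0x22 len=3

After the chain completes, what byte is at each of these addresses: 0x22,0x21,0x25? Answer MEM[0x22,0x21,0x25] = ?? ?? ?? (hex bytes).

[0] 0x1c->0x23 len=3 : 69 87 05
[1] 0x05->0x18 len=5 : 5f 09 86 91 67
[2] 0x12->0x06 len=5 : 3b 95 5c 7d 5b
[3] 0x08->0x22 len=3 : 5c 7d 5b
query mem[0x22]=0x5c, mem[0x21]=0x04, mem[0x25]=0x05

MEM[0x22,0x21,0x25] = 5c 04 05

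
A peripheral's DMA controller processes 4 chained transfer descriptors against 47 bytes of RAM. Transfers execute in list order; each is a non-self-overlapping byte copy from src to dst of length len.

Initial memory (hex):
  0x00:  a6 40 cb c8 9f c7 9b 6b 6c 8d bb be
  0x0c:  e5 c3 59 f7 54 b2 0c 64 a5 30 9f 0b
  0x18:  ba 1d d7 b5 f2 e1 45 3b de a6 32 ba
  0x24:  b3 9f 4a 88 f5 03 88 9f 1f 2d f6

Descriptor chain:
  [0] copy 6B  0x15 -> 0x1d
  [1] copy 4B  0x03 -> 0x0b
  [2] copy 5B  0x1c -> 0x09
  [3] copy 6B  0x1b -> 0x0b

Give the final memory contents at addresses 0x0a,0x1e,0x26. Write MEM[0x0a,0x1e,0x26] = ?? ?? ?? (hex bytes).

MEM[0x0a,0x1e,0x26] = 30 9f 4a

[0] 0x15->0x1d len=6 : 30 9f 0b ba 1d d7
[1] 0x03->0x0b len=4 : c8 9f c7 9b
[2] 0x1c->0x09 len=5 : f2 30 9f 0b ba
[3] 0x1b->0x0b len=6 : b5 f2 30 9f 0b ba
query mem[0x0a]=0x30, mem[0x1e]=0x9f, mem[0x26]=0x4a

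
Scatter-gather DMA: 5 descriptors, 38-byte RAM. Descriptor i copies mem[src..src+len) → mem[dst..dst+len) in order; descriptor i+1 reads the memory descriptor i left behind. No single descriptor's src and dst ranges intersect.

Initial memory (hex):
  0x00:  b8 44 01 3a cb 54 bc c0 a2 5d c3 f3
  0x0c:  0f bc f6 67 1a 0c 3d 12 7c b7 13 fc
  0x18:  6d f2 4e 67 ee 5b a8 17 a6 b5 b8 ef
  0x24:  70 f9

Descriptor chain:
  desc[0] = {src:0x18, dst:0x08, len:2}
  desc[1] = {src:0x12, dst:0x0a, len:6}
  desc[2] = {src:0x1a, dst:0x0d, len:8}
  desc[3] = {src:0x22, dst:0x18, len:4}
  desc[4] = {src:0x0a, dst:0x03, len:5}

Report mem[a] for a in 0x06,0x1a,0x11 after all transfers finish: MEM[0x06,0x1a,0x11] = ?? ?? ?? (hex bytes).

#0 dst[0x08+2] := {0x6d,0xf2}
#1 dst[0x0a+6] := {0x3d,0x12,0x7c,0xb7,0x13,0xfc}
#2 dst[0x0d+8] := {0x4e,0x67,0xee,0x5b,0xa8,0x17,0xa6,0xb5}
#3 dst[0x18+4] := {0xb8,0xef,0x70,0xf9}
#4 dst[0x03+5] := {0x3d,0x12,0x7c,0x4e,0x67}
query mem[0x06]=0x4e, mem[0x1a]=0x70, mem[0x11]=0xa8

MEM[0x06,0x1a,0x11] = 4e 70 a8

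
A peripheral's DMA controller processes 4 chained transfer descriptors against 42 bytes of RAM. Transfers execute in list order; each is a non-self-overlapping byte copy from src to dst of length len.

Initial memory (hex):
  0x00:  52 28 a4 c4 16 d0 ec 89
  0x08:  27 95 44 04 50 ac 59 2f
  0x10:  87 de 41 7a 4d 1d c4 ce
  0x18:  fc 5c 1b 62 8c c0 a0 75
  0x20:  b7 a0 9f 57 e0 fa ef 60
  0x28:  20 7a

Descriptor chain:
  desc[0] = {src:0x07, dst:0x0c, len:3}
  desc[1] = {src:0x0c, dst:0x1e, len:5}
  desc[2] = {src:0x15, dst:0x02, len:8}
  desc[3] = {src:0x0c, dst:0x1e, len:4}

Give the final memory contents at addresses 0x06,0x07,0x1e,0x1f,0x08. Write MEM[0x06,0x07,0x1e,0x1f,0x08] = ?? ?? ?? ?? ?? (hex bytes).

D0: mem[0x0c..0x0e] <- [89 27 95]
D1: mem[0x1e..0x22] <- [89 27 95 2f 87]
D2: mem[0x02..0x09] <- [1d c4 ce fc 5c 1b 62 8c]
D3: mem[0x1e..0x21] <- [89 27 95 2f]
query mem[0x06]=0x5c, mem[0x07]=0x1b, mem[0x1e]=0x89, mem[0x1f]=0x27, mem[0x08]=0x62

MEM[0x06,0x07,0x1e,0x1f,0x08] = 5c 1b 89 27 62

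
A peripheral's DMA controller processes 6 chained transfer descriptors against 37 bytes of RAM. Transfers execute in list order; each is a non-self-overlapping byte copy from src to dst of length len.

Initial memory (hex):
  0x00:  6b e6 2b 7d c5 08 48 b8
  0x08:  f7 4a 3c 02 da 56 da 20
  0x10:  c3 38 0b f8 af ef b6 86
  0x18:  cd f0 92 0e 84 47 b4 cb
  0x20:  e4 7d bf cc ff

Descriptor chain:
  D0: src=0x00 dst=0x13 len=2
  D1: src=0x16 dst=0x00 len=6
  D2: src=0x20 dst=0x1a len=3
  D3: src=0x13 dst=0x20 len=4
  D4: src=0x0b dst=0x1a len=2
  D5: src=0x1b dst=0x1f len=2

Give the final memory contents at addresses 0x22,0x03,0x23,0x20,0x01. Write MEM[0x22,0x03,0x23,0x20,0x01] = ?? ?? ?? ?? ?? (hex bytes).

MEM[0x22,0x03,0x23,0x20,0x01] = ef f0 b6 bf 86

[0] 0x00->0x13 len=2 : 6b e6
[1] 0x16->0x00 len=6 : b6 86 cd f0 92 0e
[2] 0x20->0x1a len=3 : e4 7d bf
[3] 0x13->0x20 len=4 : 6b e6 ef b6
[4] 0x0b->0x1a len=2 : 02 da
[5] 0x1b->0x1f len=2 : da bf
query mem[0x22]=0xef, mem[0x03]=0xf0, mem[0x23]=0xb6, mem[0x20]=0xbf, mem[0x01]=0x86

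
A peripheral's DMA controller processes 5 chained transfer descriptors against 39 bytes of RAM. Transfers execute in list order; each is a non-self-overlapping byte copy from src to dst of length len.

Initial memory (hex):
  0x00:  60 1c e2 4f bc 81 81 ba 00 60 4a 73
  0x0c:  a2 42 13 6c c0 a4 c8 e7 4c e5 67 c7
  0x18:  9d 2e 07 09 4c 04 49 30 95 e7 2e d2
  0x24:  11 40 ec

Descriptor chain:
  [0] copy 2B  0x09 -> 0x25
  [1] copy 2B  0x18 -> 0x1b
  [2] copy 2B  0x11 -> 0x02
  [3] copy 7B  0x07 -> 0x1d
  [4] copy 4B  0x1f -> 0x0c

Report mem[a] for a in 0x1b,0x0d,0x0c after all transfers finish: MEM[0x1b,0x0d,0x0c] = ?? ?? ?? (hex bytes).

MEM[0x1b,0x0d,0x0c] = 9d 4a 60

#0 dst[0x25+2] := {0x60,0x4a}
#1 dst[0x1b+2] := {0x9d,0x2e}
#2 dst[0x02+2] := {0xa4,0xc8}
#3 dst[0x1d+7] := {0xba,0x00,0x60,0x4a,0x73,0xa2,0x42}
#4 dst[0x0c+4] := {0x60,0x4a,0x73,0xa2}
query mem[0x1b]=0x9d, mem[0x0d]=0x4a, mem[0x0c]=0x60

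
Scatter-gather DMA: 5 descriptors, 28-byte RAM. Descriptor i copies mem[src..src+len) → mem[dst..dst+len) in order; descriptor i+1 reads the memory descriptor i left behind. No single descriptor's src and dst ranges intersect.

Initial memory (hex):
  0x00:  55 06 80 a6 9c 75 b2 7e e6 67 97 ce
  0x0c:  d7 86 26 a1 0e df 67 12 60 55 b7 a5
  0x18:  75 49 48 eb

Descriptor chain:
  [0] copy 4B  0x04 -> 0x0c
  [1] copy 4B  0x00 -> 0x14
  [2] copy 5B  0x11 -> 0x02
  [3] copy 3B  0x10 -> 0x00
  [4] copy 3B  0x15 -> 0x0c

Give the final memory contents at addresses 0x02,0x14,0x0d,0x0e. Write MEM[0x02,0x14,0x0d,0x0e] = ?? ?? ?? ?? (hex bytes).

[0] 0x04->0x0c len=4 : 9c 75 b2 7e
[1] 0x00->0x14 len=4 : 55 06 80 a6
[2] 0x11->0x02 len=5 : df 67 12 55 06
[3] 0x10->0x00 len=3 : 0e df 67
[4] 0x15->0x0c len=3 : 06 80 a6
query mem[0x02]=0x67, mem[0x14]=0x55, mem[0x0d]=0x80, mem[0x0e]=0xa6

MEM[0x02,0x14,0x0d,0x0e] = 67 55 80 a6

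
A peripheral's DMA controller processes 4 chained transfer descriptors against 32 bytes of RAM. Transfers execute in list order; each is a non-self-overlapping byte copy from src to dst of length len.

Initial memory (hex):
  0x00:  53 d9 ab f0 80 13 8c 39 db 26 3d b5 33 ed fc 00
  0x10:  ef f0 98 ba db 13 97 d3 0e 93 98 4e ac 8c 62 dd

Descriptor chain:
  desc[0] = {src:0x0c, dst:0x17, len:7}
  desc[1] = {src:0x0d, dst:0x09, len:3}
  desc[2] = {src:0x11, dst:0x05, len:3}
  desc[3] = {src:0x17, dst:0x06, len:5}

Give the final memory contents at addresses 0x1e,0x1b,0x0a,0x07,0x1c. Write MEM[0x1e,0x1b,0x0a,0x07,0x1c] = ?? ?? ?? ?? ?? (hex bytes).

#0 dst[0x17+7] := {0x33,0xed,0xfc,0x00,0xef,0xf0,0x98}
#1 dst[0x09+3] := {0xed,0xfc,0x00}
#2 dst[0x05+3] := {0xf0,0x98,0xba}
#3 dst[0x06+5] := {0x33,0xed,0xfc,0x00,0xef}
query mem[0x1e]=0x62, mem[0x1b]=0xef, mem[0x0a]=0xef, mem[0x07]=0xed, mem[0x1c]=0xf0

MEM[0x1e,0x1b,0x0a,0x07,0x1c] = 62 ef ef ed f0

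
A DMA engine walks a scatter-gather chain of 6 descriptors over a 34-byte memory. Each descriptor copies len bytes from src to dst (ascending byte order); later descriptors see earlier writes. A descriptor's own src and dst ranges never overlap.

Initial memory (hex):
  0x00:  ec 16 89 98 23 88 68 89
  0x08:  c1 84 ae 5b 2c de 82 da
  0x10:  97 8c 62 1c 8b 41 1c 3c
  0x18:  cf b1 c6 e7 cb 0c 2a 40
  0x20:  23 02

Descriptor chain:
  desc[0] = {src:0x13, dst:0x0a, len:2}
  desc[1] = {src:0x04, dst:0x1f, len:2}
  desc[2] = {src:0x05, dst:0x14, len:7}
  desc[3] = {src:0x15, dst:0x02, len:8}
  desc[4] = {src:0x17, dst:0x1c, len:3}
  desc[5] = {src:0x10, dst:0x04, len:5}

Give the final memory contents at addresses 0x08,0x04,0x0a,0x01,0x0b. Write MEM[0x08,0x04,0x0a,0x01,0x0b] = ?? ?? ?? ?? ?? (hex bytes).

MEM[0x08,0x04,0x0a,0x01,0x0b] = 88 97 1c 16 8b

  after D0: wrote 2B at 0x0a = 1c8b
  after D1: wrote 2B at 0x1f = 2388
  after D2: wrote 7B at 0x14 = 886889c1841c8b
  after D3: wrote 8B at 0x02 = 6889c1841c8be7cb
  after D4: wrote 3B at 0x1c = c1841c
  after D5: wrote 5B at 0x04 = 978c621c88
query mem[0x08]=0x88, mem[0x04]=0x97, mem[0x0a]=0x1c, mem[0x01]=0x16, mem[0x0b]=0x8b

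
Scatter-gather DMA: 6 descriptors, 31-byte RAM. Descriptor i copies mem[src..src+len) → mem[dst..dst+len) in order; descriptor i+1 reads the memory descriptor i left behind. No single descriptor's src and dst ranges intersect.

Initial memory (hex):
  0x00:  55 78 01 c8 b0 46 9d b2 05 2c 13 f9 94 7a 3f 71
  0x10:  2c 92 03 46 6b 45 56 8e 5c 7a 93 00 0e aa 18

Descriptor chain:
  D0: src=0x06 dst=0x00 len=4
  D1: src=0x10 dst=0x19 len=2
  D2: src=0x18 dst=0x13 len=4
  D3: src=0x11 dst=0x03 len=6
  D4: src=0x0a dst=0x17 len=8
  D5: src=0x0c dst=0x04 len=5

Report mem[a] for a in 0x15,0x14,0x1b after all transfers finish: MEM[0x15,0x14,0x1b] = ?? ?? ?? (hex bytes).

MEM[0x15,0x14,0x1b] = 92 2c 3f

D0: mem[0x00..0x03] <- [9d b2 05 2c]
D1: mem[0x19..0x1a] <- [2c 92]
D2: mem[0x13..0x16] <- [5c 2c 92 00]
D3: mem[0x03..0x08] <- [92 03 5c 2c 92 00]
D4: mem[0x17..0x1e] <- [13 f9 94 7a 3f 71 2c 92]
D5: mem[0x04..0x08] <- [94 7a 3f 71 2c]
query mem[0x15]=0x92, mem[0x14]=0x2c, mem[0x1b]=0x3f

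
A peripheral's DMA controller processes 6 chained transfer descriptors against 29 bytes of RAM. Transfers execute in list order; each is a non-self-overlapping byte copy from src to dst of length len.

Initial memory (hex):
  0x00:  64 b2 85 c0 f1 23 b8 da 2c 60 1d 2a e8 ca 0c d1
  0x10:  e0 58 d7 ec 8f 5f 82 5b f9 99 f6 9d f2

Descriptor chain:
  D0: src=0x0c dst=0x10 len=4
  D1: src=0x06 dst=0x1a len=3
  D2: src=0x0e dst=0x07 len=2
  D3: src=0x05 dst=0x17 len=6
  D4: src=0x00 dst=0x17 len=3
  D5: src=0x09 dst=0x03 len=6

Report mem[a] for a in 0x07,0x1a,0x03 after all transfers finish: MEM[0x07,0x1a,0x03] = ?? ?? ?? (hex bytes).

D0: mem[0x10..0x13] <- [e8 ca 0c d1]
D1: mem[0x1a..0x1c] <- [b8 da 2c]
D2: mem[0x07..0x08] <- [0c d1]
D3: mem[0x17..0x1c] <- [23 b8 0c d1 60 1d]
D4: mem[0x17..0x19] <- [64 b2 85]
D5: mem[0x03..0x08] <- [60 1d 2a e8 ca 0c]
query mem[0x07]=0xca, mem[0x1a]=0xd1, mem[0x03]=0x60

MEM[0x07,0x1a,0x03] = ca d1 60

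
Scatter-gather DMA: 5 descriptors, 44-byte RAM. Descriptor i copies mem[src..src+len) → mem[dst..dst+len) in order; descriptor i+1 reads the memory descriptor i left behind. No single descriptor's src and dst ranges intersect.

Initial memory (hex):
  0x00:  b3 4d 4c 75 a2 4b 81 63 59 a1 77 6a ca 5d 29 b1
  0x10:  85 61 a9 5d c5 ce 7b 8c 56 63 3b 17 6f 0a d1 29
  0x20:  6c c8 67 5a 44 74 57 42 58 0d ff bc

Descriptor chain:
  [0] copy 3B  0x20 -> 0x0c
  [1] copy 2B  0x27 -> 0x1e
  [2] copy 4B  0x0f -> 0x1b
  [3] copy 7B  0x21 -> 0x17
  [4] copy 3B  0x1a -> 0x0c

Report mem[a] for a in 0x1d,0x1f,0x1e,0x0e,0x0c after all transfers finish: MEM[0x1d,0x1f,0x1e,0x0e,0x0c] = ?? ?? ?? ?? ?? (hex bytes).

MEM[0x1d,0x1f,0x1e,0x0e,0x0c] = 42 58 a9 57 44

  after D0: wrote 3B at 0x0c = 6cc867
  after D1: wrote 2B at 0x1e = 4258
  after D2: wrote 4B at 0x1b = b18561a9
  after D3: wrote 7B at 0x17 = c8675a44745742
  after D4: wrote 3B at 0x0c = 447457
query mem[0x1d]=0x42, mem[0x1f]=0x58, mem[0x1e]=0xa9, mem[0x0e]=0x57, mem[0x0c]=0x44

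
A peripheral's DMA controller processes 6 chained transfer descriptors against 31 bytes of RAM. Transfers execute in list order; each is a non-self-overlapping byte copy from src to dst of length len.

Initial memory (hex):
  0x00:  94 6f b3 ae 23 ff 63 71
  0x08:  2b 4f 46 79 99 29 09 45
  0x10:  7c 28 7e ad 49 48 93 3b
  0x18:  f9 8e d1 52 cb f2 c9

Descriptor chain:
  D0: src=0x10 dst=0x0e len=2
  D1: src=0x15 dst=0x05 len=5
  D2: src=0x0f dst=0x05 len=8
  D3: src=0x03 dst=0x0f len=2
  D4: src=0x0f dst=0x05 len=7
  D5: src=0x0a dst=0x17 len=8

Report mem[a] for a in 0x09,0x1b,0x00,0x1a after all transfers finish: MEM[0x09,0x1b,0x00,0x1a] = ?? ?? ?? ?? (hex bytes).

MEM[0x09,0x1b,0x00,0x1a] = ad 7c 94 29

#0 dst[0x0e+2] := {0x7c,0x28}
#1 dst[0x05+5] := {0x48,0x93,0x3b,0xf9,0x8e}
#2 dst[0x05+8] := {0x28,0x7c,0x28,0x7e,0xad,0x49,0x48,0x93}
#3 dst[0x0f+2] := {0xae,0x23}
#4 dst[0x05+7] := {0xae,0x23,0x28,0x7e,0xad,0x49,0x48}
#5 dst[0x17+8] := {0x49,0x48,0x93,0x29,0x7c,0xae,0x23,0x28}
query mem[0x09]=0xad, mem[0x1b]=0x7c, mem[0x00]=0x94, mem[0x1a]=0x29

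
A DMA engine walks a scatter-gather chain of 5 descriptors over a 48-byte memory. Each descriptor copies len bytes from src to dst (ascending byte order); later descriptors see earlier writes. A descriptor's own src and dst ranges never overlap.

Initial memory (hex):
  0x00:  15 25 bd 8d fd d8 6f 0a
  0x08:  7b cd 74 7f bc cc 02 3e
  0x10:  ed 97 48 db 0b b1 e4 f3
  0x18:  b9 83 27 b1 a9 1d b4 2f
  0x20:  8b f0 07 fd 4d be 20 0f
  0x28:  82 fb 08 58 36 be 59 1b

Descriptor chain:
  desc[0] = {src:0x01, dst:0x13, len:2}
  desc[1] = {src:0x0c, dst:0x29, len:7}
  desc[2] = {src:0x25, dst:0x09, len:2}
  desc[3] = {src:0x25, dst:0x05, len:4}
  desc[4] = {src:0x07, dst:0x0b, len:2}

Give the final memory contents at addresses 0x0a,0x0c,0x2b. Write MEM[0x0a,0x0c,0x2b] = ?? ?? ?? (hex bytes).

MEM[0x0a,0x0c,0x2b] = 20 82 02

#0 dst[0x13+2] := {0x25,0xbd}
#1 dst[0x29+7] := {0xbc,0xcc,0x02,0x3e,0xed,0x97,0x48}
#2 dst[0x09+2] := {0xbe,0x20}
#3 dst[0x05+4] := {0xbe,0x20,0x0f,0x82}
#4 dst[0x0b+2] := {0x0f,0x82}
query mem[0x0a]=0x20, mem[0x0c]=0x82, mem[0x2b]=0x02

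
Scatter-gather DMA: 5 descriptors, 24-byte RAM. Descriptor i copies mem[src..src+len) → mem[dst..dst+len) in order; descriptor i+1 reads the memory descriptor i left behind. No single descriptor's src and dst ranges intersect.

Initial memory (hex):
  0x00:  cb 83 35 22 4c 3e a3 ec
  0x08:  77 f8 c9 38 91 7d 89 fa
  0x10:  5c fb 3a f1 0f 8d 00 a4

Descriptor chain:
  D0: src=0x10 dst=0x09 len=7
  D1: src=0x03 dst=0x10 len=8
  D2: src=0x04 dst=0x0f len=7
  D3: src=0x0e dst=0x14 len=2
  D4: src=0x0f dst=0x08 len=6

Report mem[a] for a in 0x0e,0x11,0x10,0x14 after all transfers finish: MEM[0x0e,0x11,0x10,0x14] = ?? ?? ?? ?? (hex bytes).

  after D0: wrote 7B at 0x09 = 5cfb3af10f8d00
  after D1: wrote 8B at 0x10 = 224c3ea3ec775cfb
  after D2: wrote 7B at 0x0f = 4c3ea3ec775cfb
  after D3: wrote 2B at 0x14 = 8d4c
  after D4: wrote 6B at 0x08 = 4c3ea3ec778d
query mem[0x0e]=0x8d, mem[0x11]=0xa3, mem[0x10]=0x3e, mem[0x14]=0x8d

MEM[0x0e,0x11,0x10,0x14] = 8d a3 3e 8d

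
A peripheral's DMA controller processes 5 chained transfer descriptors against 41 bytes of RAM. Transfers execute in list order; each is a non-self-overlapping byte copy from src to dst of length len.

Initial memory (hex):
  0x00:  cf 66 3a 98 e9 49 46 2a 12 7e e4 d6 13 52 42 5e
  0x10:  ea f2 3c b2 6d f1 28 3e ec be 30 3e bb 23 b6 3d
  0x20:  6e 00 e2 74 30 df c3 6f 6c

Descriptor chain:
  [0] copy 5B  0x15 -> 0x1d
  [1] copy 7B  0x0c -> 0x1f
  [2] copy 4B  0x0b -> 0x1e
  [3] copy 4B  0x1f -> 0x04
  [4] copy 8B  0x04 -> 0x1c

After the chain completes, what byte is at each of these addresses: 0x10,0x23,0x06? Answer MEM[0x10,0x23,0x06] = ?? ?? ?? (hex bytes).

  after D0: wrote 5B at 0x1d = f1283eecbe
  after D1: wrote 7B at 0x1f = 1352425eeaf23c
  after D2: wrote 4B at 0x1e = d6135242
  after D3: wrote 4B at 0x04 = 1352425e
  after D4: wrote 8B at 0x1c = 1352425e127ee4d6
query mem[0x10]=0xea, mem[0x23]=0xd6, mem[0x06]=0x42

MEM[0x10,0x23,0x06] = ea d6 42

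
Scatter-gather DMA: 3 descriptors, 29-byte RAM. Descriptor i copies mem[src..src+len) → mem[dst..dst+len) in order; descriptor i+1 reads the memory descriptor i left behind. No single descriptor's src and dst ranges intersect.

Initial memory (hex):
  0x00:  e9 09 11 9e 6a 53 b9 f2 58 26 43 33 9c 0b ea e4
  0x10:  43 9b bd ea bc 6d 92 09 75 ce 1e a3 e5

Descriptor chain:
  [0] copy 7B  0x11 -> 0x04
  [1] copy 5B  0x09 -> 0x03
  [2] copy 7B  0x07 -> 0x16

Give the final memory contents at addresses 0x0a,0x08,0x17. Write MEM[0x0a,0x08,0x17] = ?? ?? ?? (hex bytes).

MEM[0x0a,0x08,0x17] = 09 6d 6d

D0: mem[0x04..0x0a] <- [9b bd ea bc 6d 92 09]
D1: mem[0x03..0x07] <- [92 09 33 9c 0b]
D2: mem[0x16..0x1c] <- [0b 6d 92 09 33 9c 0b]
query mem[0x0a]=0x09, mem[0x08]=0x6d, mem[0x17]=0x6d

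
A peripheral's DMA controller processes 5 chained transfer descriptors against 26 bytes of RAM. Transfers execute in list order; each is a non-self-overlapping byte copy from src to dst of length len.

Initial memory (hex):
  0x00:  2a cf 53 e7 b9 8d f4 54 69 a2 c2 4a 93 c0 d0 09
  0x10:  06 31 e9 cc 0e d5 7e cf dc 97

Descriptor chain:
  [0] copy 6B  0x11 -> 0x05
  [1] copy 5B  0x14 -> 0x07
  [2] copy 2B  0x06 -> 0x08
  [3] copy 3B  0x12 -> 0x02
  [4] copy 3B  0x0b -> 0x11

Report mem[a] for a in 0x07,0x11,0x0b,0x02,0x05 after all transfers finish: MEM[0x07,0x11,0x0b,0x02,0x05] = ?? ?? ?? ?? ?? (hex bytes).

#0 dst[0x05+6] := {0x31,0xe9,0xcc,0x0e,0xd5,0x7e}
#1 dst[0x07+5] := {0x0e,0xd5,0x7e,0xcf,0xdc}
#2 dst[0x08+2] := {0xe9,0x0e}
#3 dst[0x02+3] := {0xe9,0xcc,0x0e}
#4 dst[0x11+3] := {0xdc,0x93,0xc0}
query mem[0x07]=0x0e, mem[0x11]=0xdc, mem[0x0b]=0xdc, mem[0x02]=0xe9, mem[0x05]=0x31

MEM[0x07,0x11,0x0b,0x02,0x05] = 0e dc dc e9 31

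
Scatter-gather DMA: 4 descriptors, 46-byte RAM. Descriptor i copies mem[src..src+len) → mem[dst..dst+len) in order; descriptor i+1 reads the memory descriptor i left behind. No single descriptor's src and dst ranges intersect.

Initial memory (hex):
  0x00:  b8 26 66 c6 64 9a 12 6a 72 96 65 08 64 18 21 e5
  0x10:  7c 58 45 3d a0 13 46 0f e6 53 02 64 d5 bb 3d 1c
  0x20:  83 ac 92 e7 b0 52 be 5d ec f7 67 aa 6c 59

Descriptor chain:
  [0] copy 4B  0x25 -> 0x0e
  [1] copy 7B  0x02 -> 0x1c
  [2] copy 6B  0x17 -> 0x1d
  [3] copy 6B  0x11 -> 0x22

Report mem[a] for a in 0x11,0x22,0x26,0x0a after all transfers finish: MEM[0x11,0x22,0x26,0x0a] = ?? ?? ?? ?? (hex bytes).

MEM[0x11,0x22,0x26,0x0a] = ec ec 13 65

[0] 0x25->0x0e len=4 : 52 be 5d ec
[1] 0x02->0x1c len=7 : 66 c6 64 9a 12 6a 72
[2] 0x17->0x1d len=6 : 0f e6 53 02 64 66
[3] 0x11->0x22 len=6 : ec 45 3d a0 13 46
query mem[0x11]=0xec, mem[0x22]=0xec, mem[0x26]=0x13, mem[0x0a]=0x65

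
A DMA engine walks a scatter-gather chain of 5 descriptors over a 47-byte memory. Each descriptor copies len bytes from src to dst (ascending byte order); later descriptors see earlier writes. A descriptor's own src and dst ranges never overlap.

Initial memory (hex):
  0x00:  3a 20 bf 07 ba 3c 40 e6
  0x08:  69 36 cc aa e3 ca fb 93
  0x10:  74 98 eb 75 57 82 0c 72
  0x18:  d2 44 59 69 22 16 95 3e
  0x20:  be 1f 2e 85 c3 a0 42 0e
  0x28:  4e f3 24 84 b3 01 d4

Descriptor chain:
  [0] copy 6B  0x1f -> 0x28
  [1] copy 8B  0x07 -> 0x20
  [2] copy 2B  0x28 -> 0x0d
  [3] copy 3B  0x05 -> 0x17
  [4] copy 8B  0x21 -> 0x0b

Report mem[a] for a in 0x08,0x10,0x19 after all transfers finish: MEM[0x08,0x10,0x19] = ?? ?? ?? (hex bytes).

[0] 0x1f->0x28 len=6 : 3e be 1f 2e 85 c3
[1] 0x07->0x20 len=8 : e6 69 36 cc aa e3 ca fb
[2] 0x28->0x0d len=2 : 3e be
[3] 0x05->0x17 len=3 : 3c 40 e6
[4] 0x21->0x0b len=8 : 69 36 cc aa e3 ca fb 3e
query mem[0x08]=0x69, mem[0x10]=0xca, mem[0x19]=0xe6

MEM[0x08,0x10,0x19] = 69 ca e6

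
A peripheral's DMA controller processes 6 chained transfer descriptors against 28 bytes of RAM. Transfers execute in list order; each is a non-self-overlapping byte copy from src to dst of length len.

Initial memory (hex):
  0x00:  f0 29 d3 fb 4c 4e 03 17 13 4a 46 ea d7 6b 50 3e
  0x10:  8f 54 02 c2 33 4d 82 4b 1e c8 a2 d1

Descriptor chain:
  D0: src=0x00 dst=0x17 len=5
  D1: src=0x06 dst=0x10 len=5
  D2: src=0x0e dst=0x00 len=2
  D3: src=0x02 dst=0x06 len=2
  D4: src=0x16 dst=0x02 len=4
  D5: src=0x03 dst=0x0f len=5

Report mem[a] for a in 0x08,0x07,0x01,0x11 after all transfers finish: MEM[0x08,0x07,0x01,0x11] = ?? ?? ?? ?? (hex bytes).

MEM[0x08,0x07,0x01,0x11] = 13 fb 3e d3

#0 dst[0x17+5] := {0xf0,0x29,0xd3,0xfb,0x4c}
#1 dst[0x10+5] := {0x03,0x17,0x13,0x4a,0x46}
#2 dst[0x00+2] := {0x50,0x3e}
#3 dst[0x06+2] := {0xd3,0xfb}
#4 dst[0x02+4] := {0x82,0xf0,0x29,0xd3}
#5 dst[0x0f+5] := {0xf0,0x29,0xd3,0xd3,0xfb}
query mem[0x08]=0x13, mem[0x07]=0xfb, mem[0x01]=0x3e, mem[0x11]=0xd3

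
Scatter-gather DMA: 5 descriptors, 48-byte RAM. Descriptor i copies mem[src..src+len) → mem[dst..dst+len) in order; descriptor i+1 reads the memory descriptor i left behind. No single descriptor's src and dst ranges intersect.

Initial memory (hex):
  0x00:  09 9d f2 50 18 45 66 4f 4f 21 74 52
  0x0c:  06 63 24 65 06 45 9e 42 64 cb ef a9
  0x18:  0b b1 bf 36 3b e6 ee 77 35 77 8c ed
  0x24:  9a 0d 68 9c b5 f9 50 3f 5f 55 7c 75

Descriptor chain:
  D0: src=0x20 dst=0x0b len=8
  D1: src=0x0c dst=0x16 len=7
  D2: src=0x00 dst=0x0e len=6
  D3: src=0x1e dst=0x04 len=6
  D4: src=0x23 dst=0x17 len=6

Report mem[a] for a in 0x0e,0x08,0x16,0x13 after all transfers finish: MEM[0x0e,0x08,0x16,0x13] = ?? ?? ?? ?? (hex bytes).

MEM[0x0e,0x08,0x16,0x13] = 09 8c 77 45

[0] 0x20->0x0b len=8 : 35 77 8c ed 9a 0d 68 9c
[1] 0x0c->0x16 len=7 : 77 8c ed 9a 0d 68 9c
[2] 0x00->0x0e len=6 : 09 9d f2 50 18 45
[3] 0x1e->0x04 len=6 : ee 77 35 77 8c ed
[4] 0x23->0x17 len=6 : ed 9a 0d 68 9c b5
query mem[0x0e]=0x09, mem[0x08]=0x8c, mem[0x16]=0x77, mem[0x13]=0x45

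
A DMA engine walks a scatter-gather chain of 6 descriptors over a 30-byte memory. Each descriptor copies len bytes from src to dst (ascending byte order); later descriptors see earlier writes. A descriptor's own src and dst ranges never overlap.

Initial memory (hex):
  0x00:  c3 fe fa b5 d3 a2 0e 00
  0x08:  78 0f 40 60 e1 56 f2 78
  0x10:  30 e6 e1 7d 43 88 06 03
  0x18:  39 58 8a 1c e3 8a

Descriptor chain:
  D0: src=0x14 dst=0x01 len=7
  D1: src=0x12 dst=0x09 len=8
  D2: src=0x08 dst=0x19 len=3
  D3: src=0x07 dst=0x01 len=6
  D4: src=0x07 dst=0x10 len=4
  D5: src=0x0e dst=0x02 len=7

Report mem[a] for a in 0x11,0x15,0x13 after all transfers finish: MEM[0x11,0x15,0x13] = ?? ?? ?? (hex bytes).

[0] 0x14->0x01 len=7 : 43 88 06 03 39 58 8a
[1] 0x12->0x09 len=8 : e1 7d 43 88 06 03 39 58
[2] 0x08->0x19 len=3 : 78 e1 7d
[3] 0x07->0x01 len=6 : 8a 78 e1 7d 43 88
[4] 0x07->0x10 len=4 : 8a 78 e1 7d
[5] 0x0e->0x02 len=7 : 03 39 8a 78 e1 7d 43
query mem[0x11]=0x78, mem[0x15]=0x88, mem[0x13]=0x7d

MEM[0x11,0x15,0x13] = 78 88 7d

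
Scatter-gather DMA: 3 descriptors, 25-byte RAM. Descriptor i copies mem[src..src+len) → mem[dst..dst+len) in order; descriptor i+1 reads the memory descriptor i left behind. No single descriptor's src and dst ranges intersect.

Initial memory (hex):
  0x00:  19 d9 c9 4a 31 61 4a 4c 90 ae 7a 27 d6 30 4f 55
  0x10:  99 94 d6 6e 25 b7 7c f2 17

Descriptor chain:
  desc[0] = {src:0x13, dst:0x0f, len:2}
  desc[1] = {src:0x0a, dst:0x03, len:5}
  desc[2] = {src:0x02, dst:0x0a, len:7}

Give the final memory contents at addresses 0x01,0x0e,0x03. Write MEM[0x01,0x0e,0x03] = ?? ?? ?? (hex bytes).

MEM[0x01,0x0e,0x03] = d9 30 7a

D0: mem[0x0f..0x10] <- [6e 25]
D1: mem[0x03..0x07] <- [7a 27 d6 30 4f]
D2: mem[0x0a..0x10] <- [c9 7a 27 d6 30 4f 90]
query mem[0x01]=0xd9, mem[0x0e]=0x30, mem[0x03]=0x7a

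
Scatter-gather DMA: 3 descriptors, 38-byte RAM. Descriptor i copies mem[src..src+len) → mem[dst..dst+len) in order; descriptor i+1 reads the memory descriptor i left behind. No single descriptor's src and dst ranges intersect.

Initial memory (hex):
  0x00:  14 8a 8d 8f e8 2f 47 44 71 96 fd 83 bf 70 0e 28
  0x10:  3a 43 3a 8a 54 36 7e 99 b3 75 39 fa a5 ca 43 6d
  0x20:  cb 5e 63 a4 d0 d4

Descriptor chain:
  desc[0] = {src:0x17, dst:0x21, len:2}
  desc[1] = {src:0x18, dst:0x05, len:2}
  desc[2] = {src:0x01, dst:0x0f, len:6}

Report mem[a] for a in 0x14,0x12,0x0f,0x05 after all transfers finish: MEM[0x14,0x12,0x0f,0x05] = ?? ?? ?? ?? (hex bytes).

  after D0: wrote 2B at 0x21 = 99b3
  after D1: wrote 2B at 0x05 = b375
  after D2: wrote 6B at 0x0f = 8a8d8fe8b375
query mem[0x14]=0x75, mem[0x12]=0xe8, mem[0x0f]=0x8a, mem[0x05]=0xb3

MEM[0x14,0x12,0x0f,0x05] = 75 e8 8a b3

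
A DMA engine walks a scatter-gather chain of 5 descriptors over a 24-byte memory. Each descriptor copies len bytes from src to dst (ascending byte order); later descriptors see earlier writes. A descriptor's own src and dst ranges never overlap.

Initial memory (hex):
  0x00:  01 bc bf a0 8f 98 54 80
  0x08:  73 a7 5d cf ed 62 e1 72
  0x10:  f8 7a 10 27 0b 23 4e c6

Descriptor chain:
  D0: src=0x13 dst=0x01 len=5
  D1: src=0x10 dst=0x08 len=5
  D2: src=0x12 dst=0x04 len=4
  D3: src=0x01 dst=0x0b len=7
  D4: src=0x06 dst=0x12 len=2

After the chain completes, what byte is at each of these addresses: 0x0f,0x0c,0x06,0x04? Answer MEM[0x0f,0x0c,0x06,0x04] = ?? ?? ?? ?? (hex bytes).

MEM[0x0f,0x0c,0x06,0x04] = 27 0b 0b 10

#0 dst[0x01+5] := {0x27,0x0b,0x23,0x4e,0xc6}
#1 dst[0x08+5] := {0xf8,0x7a,0x10,0x27,0x0b}
#2 dst[0x04+4] := {0x10,0x27,0x0b,0x23}
#3 dst[0x0b+7] := {0x27,0x0b,0x23,0x10,0x27,0x0b,0x23}
#4 dst[0x12+2] := {0x0b,0x23}
query mem[0x0f]=0x27, mem[0x0c]=0x0b, mem[0x06]=0x0b, mem[0x04]=0x10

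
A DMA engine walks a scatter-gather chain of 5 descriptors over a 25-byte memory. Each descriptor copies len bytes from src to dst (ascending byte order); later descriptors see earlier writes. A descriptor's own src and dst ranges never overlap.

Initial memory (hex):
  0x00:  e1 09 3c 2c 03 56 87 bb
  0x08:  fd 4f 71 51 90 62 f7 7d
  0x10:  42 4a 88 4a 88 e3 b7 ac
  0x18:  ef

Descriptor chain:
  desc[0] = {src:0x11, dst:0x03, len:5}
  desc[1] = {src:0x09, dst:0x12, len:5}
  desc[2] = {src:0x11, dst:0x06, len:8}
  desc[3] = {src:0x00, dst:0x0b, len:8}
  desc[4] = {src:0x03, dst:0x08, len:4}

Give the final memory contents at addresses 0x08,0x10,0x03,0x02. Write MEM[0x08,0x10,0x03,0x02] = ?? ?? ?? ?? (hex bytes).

  after D0: wrote 5B at 0x03 = 4a884a88e3
  after D1: wrote 5B at 0x12 = 4f71519062
  after D2: wrote 8B at 0x06 = 4a4f71519062acef
  after D3: wrote 8B at 0x0b = e1093c4a884a4a4f
  after D4: wrote 4B at 0x08 = 4a884a4a
query mem[0x08]=0x4a, mem[0x10]=0x4a, mem[0x03]=0x4a, mem[0x02]=0x3c

MEM[0x08,0x10,0x03,0x02] = 4a 4a 4a 3c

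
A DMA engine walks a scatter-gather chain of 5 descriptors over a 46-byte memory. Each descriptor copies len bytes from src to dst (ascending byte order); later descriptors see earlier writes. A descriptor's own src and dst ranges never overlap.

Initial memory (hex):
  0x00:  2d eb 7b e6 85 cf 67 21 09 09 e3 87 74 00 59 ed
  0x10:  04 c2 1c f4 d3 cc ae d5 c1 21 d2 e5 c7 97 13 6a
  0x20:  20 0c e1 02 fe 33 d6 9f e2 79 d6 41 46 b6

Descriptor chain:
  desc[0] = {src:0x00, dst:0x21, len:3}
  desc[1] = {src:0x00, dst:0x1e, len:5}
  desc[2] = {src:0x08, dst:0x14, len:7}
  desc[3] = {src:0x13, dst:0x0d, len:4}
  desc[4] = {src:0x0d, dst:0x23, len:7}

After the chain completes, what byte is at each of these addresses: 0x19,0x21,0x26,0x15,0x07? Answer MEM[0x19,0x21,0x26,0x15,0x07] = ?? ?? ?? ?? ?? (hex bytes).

MEM[0x19,0x21,0x26,0x15,0x07] = 00 e6 e3 09 21

#0 dst[0x21+3] := {0x2d,0xeb,0x7b}
#1 dst[0x1e+5] := {0x2d,0xeb,0x7b,0xe6,0x85}
#2 dst[0x14+7] := {0x09,0x09,0xe3,0x87,0x74,0x00,0x59}
#3 dst[0x0d+4] := {0xf4,0x09,0x09,0xe3}
#4 dst[0x23+7] := {0xf4,0x09,0x09,0xe3,0xc2,0x1c,0xf4}
query mem[0x19]=0x00, mem[0x21]=0xe6, mem[0x26]=0xe3, mem[0x15]=0x09, mem[0x07]=0x21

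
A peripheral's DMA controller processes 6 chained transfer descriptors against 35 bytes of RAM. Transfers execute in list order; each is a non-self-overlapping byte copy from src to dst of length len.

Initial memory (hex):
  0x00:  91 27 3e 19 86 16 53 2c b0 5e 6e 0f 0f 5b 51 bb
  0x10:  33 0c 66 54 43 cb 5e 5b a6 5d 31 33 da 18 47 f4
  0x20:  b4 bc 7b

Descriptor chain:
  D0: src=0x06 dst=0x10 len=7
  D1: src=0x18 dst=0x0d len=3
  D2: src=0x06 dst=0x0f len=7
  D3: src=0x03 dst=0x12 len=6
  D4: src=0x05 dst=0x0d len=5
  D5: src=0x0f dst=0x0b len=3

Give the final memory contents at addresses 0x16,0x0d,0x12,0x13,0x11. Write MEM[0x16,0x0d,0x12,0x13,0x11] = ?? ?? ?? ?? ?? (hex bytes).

#0 dst[0x10+7] := {0x53,0x2c,0xb0,0x5e,0x6e,0x0f,0x0f}
#1 dst[0x0d+3] := {0xa6,0x5d,0x31}
#2 dst[0x0f+7] := {0x53,0x2c,0xb0,0x5e,0x6e,0x0f,0x0f}
#3 dst[0x12+6] := {0x19,0x86,0x16,0x53,0x2c,0xb0}
#4 dst[0x0d+5] := {0x16,0x53,0x2c,0xb0,0x5e}
#5 dst[0x0b+3] := {0x2c,0xb0,0x5e}
query mem[0x16]=0x2c, mem[0x0d]=0x5e, mem[0x12]=0x19, mem[0x13]=0x86, mem[0x11]=0x5e

MEM[0x16,0x0d,0x12,0x13,0x11] = 2c 5e 19 86 5e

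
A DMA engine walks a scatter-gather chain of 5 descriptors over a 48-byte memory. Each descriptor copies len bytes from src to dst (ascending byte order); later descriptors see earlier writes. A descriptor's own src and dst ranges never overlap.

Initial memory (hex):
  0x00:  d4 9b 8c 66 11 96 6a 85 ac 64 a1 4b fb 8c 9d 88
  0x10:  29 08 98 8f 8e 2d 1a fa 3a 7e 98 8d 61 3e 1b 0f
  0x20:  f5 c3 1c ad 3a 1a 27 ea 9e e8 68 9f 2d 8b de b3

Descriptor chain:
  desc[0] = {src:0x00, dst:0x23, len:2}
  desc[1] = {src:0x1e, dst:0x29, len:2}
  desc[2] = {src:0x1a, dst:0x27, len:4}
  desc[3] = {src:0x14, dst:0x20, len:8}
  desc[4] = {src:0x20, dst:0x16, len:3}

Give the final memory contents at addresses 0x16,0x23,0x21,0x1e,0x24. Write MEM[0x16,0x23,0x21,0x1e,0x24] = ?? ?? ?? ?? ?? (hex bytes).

[0] 0x00->0x23 len=2 : d4 9b
[1] 0x1e->0x29 len=2 : 1b 0f
[2] 0x1a->0x27 len=4 : 98 8d 61 3e
[3] 0x14->0x20 len=8 : 8e 2d 1a fa 3a 7e 98 8d
[4] 0x20->0x16 len=3 : 8e 2d 1a
query mem[0x16]=0x8e, mem[0x23]=0xfa, mem[0x21]=0x2d, mem[0x1e]=0x1b, mem[0x24]=0x3a

MEM[0x16,0x23,0x21,0x1e,0x24] = 8e fa 2d 1b 3a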